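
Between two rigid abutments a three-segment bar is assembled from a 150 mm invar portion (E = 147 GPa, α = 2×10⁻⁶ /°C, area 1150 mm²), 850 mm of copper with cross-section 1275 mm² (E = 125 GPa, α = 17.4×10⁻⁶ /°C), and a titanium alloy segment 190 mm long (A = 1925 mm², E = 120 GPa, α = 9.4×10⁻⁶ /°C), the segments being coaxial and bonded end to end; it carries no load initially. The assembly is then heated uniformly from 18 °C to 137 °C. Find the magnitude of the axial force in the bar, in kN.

P ≈ 285 kN (compressive)

Free thermal expansion of the whole bar: Σ αᵢΔT Lᵢ = 2×10⁻⁶×119×150 + 17.4×10⁻⁶×119×850 + 9.4×10⁻⁶×119×190 = 2.008 mm.
The rigid supports impose zero overall length change; the single axial force P common to all segments must satisfy P Σ Lᵢ/(AᵢEᵢ) = δ_free.
The series flexibility is Σ Lᵢ/(AᵢEᵢ) = 150/(1150×147×10³) + 850/(1275×125×10³) + 190/(1925×120×10³) = 7.043×10⁻⁶ mm/N.
Hence P = δ_free / Σ(L/AE) = 2.008/7.043×10⁻⁶ = 285.1 kN (compressive).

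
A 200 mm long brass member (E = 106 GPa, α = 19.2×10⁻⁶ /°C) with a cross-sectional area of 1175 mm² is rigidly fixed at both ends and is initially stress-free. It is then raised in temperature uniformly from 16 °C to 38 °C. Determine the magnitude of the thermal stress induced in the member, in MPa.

Because both ends are immovable the net strain is zero, and the suppressed thermal strain is αΔT = 19.2×10⁻⁶ × 22 = 422.4×10⁻⁶.
σ = EαΔT = 106×10³ × 19.2×10⁻⁶ × 22 = 44.77 MPa (compressive; the member is trying to expand).

σ ≈ 44.8 MPa (compressive)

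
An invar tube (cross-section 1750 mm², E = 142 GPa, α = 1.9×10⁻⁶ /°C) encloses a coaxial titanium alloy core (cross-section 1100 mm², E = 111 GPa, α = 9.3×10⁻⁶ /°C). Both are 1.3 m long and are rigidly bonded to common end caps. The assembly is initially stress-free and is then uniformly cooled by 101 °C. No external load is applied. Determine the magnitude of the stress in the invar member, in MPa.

The titanium alloy has the larger α, so on cooling it would change length more than the invar if both were free. The rigid plates force a common final length, so the titanium alloy is put into tension and the invar into compression, with equal and opposite forces P (no external load).
Equating the net (thermal + elastic) strains gives |α₁ − α₂|·ΔT = P·[1/(A₁E₁) + 1/(A₂E₂)].
|α₁ − α₂|·ΔT = 7.4×10⁻⁶ × 101 = 0.0007474.
1/(A₁E₁) + 1/(A₂E₂) = 1/(1750×142×10³) + 1/(1100×111×10³) = 1.221×10⁻⁸ N⁻¹.
P = 0.0007474 / 1.221×10⁻⁸ = 61190 N = 61.19 kN.
σ_{invar} = P/A₁ = 61190/1750 = 34.97 MPa, compressive.

σ ≈ 35 MPa (compressive)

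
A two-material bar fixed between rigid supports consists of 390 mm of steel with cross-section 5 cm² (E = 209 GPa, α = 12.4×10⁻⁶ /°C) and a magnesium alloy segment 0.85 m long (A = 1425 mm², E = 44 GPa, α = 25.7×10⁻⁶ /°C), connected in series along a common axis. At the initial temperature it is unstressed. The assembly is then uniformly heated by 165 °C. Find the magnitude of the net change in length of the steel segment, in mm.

With the walls removed the bar would change length by δ_free = Σ αᵢΔT Lᵢ = 12.4×10⁻⁶×165×390 + 25.7×10⁻⁶×165×850 = 4.402 mm.
The walls prevent any net length change, so an axial force P (same in every segment) develops. Compatibility: P · Σ Lᵢ/(AᵢEᵢ) = δ_free.
The series flexibility is Σ Lᵢ/(AᵢEᵢ) = 390/(500×209×10³) + 850/(1425×44×10³) = 1.729×10⁻⁵ mm/N.
P = 4.402 / 1.729×10⁻⁵ = 254600 N = 254.6 kN, compressive.
For the steel segment, free thermal change = 12.4×10⁻⁶×165×390 = 0.7979 mm and elastic change from P = 254600×390/(500×209×10³) = 0.9503 mm; these oppose, so the net change is 0.152 mm (segment shortens).

|ΔL| ≈ 0.152 mm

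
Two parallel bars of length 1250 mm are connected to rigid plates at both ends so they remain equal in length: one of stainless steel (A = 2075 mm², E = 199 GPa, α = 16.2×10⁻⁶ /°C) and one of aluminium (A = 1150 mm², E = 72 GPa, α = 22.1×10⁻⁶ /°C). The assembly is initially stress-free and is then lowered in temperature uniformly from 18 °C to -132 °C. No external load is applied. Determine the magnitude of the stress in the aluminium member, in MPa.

σ ≈ 53.1 MPa (tensile)

Equilibrium of a rigid end plate with no external load gives equal and opposite internal forces ±P in the two members. Since α_{aluminium} > α_{stainless steel}, cooling drives the aluminium into tension and the stainless steel into compression.
Compatibility of the two members (thermal + elastic change equal): (α₁ − α₂)ΔT = P·[1/(A₁E₁) + 1/(A₂E₂)].
|α₁ − α₂|·ΔT = 5.9×10⁻⁶ × 150 = 0.000885.
1/(A₁E₁) + 1/(A₂E₂) = 1/(2075×199×10³) + 1/(1150×72×10³) = 1.45×10⁻⁸ N⁻¹.
So P = 0.000885 / 1.45×10⁻⁸ = 61.04 kN.
σ_{aluminium} = P/A₂ = 61040/1150 = 53.08 MPa, tensile.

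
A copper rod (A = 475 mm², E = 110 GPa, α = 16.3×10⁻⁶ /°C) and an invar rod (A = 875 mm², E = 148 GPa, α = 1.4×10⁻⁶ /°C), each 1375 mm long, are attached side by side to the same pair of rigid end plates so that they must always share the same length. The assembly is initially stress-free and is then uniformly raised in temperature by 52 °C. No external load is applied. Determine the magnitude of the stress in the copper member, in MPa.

Equilibrium of a rigid end plate with no external load gives equal and opposite internal forces ±P in the two members. Since α_{copper} > α_{invar}, heating drives the copper into compression and the invar into tension.
Compatibility of the two members (thermal + elastic change equal): (α₁ − α₂)ΔT = P·[1/(A₁E₁) + 1/(A₂E₂)].
|α₁ − α₂|·ΔT = 14.9×10⁻⁶ × 52 = 0.0007748.
1/(A₁E₁) + 1/(A₂E₂) = 1/(475×110×10³) + 1/(875×148×10³) = 2.686×10⁻⁸ N⁻¹.
So P = 0.0007748 / 2.686×10⁻⁸ = 28.85 kN.
σ_{copper} = P/A₁ = 28850/475 = 60.73 MPa, compressive.

σ ≈ 60.7 MPa (compressive)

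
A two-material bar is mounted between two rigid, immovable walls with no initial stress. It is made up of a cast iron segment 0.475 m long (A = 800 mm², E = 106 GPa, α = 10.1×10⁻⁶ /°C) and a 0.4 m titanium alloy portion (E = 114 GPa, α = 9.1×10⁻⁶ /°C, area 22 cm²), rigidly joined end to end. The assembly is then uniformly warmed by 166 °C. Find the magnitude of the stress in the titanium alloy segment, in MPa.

σ ≈ 88.5 MPa (compressive)

With the walls removed the bar would change length by δ_free = Σ αᵢΔT Lᵢ = 10.1×10⁻⁶×166×475 + 9.1×10⁻⁶×166×400 = 1.401 mm.
The walls prevent any net length change, so an axial force P (same in every segment) develops. Compatibility: P · Σ Lᵢ/(AᵢEᵢ) = δ_free.
The series flexibility is Σ Lᵢ/(AᵢEᵢ) = 475/(800×106×10³) + 400/(2200×114×10³) = 7.196×10⁻⁶ mm/N.
So P = 1.401 / 7.196×10⁻⁶ = 194.6 kN, compressive.
σ_{titanium alloy} = P / A = 194600 / 2200 = 88.47 MPa.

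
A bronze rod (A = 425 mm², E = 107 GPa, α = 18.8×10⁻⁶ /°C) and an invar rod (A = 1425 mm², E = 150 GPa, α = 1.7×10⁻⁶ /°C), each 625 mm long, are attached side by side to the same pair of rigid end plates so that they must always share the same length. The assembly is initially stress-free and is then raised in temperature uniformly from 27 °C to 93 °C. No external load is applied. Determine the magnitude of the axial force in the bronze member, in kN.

P ≈ 42.3 kN (compressive in the bronze)

Equilibrium of a rigid end plate with no external load gives equal and opposite internal forces ±P in the two members. Since α_{bronze} > α_{invar}, heating drives the bronze into compression and the invar into tension.
Setting the final lengths equal and cancelling L: (α₁ − α₂)ΔT = P/(A₁E₁) + P/(A₂E₂).
|α₁ − α₂|·ΔT = 17.1×10⁻⁶ × 66 = 0.001129.
1/(A₁E₁) + 1/(A₂E₂) = 1/(425×107×10³) + 1/(1425×150×10³) = 2.667×10⁻⁸ N⁻¹.
So P = 0.001129 / 2.667×10⁻⁸ = 42.32 kN.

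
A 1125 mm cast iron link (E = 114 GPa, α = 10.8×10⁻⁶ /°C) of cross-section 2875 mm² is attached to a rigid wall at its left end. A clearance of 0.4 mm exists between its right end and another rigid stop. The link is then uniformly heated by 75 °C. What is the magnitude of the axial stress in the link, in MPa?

σ ≈ 51.8 MPa (compressive)

Free thermal elongation = αΔT L = 10.8×10⁻⁶ × 75 × 1125 = 0.9113 mm.
The gap closes (δ_free > 0.4 mm) and the wall then resists a further 0.9113 − 0.4 = 0.5112 mm of expansion.
So σ = E(δ_free − g)/L = 114×10³ × 0.5112/1125 = 51.81 MPa.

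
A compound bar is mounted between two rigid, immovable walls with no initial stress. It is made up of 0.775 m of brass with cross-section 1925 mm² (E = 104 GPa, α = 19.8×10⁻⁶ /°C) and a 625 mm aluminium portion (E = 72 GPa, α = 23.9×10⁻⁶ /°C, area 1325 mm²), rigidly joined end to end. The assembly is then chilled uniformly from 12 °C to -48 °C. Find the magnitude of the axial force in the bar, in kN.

With the walls removed the bar would change length by δ_free = Σ αᵢΔT Lᵢ = 19.8×10⁻⁶×60×775 + 23.9×10⁻⁶×60×625 = 1.817 mm.
The rigid supports impose zero overall length change; the single axial force P common to all segments must satisfy P Σ Lᵢ/(AᵢEᵢ) = δ_free.
The series flexibility is Σ Lᵢ/(AᵢEᵢ) = 775/(1925×104×10³) + 625/(1325×72×10³) = 1.042×10⁻⁵ mm/N.
So P = 1.817 / 1.042×10⁻⁵ = 174.3 kN, tensile.

P ≈ 174 kN (tensile)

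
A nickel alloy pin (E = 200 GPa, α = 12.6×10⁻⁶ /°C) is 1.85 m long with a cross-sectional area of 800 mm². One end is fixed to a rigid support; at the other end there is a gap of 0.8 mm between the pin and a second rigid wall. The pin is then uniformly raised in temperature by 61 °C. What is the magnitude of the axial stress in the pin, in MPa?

σ ≈ 67.2 MPa (compressive)

Free thermal elongation = αΔT L = 12.6×10⁻⁶ × 61 × 1850 = 1.422 mm.
After closing the 0.8 mm clearance, 1.422 − 0.8 = 0.6219 mm of expansion remains to be suppressed by the wall.
Compatibility: PL/(AE) = 0.6219 mm, so σ = P/A = E × (0.6219/1850) = 67.23 MPa.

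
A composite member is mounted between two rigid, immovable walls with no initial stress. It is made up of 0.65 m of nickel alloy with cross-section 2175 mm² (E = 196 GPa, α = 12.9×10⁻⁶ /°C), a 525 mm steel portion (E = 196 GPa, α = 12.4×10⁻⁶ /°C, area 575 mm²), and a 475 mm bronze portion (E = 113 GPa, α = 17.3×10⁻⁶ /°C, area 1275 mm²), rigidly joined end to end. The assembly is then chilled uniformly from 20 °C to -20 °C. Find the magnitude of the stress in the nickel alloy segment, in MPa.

σ ≈ 44.8 MPa (tensile)

With the walls removed the bar would change length by δ_free = Σ αᵢΔT Lᵢ = 12.9×10⁻⁶×40×650 + 12.4×10⁻⁶×40×525 + 17.3×10⁻⁶×40×475 = 0.9245 mm.
The walls prevent any net length change, so an axial force P (same in every segment) develops. Compatibility: P · Σ Lᵢ/(AᵢEᵢ) = δ_free.
The series flexibility is Σ Lᵢ/(AᵢEᵢ) = 650/(2175×196×10³) + 525/(575×196×10³) + 475/(1275×113×10³) = 9.48×10⁻⁶ mm/N.
P = 0.9245 / 9.48×10⁻⁶ = 97520 N = 97.52 kN, tensile.
σ_{nickel alloy} = P / A = 97520 / 2175 = 44.84 MPa.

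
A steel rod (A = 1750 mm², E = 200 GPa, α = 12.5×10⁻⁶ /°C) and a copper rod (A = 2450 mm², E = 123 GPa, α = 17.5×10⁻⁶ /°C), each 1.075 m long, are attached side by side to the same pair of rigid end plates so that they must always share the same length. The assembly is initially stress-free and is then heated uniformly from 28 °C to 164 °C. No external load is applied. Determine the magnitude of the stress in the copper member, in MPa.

Both members must finish at the same length. With the larger α, the copper tends to over-expand; the plates restrain it, putting the copper in compression and the steel in tension. With no external load the two internal forces are equal and opposite, magnitude P.
Compatibility of the two members (thermal + elastic change equal): (α₁ − α₂)ΔT = P·[1/(A₁E₁) + 1/(A₂E₂)].
|α₁ − α₂|·ΔT = 5×10⁻⁶ × 136 = 0.00068.
1/(A₁E₁) + 1/(A₂E₂) = 1/(1750×200×10³) + 1/(2450×123×10³) = 6.176×10⁻⁹ N⁻¹.
P = 0.00068 / 6.176×10⁻⁹ = 110100 N = 110.1 kN.
σ_{copper} = P/A₂ = 110100/2450 = 44.94 MPa, compressive.

σ ≈ 44.9 MPa (compressive)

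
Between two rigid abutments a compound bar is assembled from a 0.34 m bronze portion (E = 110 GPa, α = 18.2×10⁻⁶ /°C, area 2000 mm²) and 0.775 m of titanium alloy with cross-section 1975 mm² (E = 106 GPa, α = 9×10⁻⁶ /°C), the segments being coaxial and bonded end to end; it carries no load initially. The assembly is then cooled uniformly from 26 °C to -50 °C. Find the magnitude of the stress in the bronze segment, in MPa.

σ ≈ 95.3 MPa (tensile)

If the supports were absent, the total length change would be Σ αᵢΔT Lᵢ = 18.2×10⁻⁶×76×340 + 9×10⁻⁶×76×775 = 1 mm.
Since the ends are fixed, an axial force P builds up, equal in every segment, with P · Σ Lᵢ/(AᵢEᵢ) = δ_free.
Σ Lᵢ/(AᵢEᵢ) = 340/(2000×110×10³) + 775/(1975×106×10³) = 5.247×10⁻⁶ mm/N.
Hence P = δ_free / Σ(L/AE) = 1/5.247×10⁻⁶ = 190.6 kN (tensile).
σ_{bronze} = P / A = 190600 / 2000 = 95.32 MPa.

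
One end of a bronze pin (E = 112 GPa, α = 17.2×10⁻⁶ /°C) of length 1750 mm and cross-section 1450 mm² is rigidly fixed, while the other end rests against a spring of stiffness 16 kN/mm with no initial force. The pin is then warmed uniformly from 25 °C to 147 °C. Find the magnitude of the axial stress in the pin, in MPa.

σ ≈ 34.6 MPa (compressive)

If the spring were absent the pin would lengthen by αΔT L = 17.2×10⁻⁶ × 122 × 1750 = 3.672 mm.
With a force P in the spring, the elastic change of the pin is PL/(AE) and that of the spring is P/k; compatibility requires their sum to equal δ_free.
P [ L/(AE) + 1/k ] = δ_free → P [ 1750/(1450×112×10³) + 1/(16×10³) ] = 3.672.
P = 3.672 / 7.328×10⁻⁵ = 50110 N.
σ = P/A = 50110/1450 = 34.56 MPa.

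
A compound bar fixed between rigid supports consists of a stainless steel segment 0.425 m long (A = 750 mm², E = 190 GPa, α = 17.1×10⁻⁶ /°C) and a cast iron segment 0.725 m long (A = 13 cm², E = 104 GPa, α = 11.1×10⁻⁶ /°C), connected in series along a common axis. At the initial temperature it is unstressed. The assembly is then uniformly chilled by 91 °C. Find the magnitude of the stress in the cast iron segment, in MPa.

Free thermal contraction of the whole bar: Σ αᵢΔT Lᵢ = 17.1×10⁻⁶×91×425 + 11.1×10⁻⁶×91×725 = 1.394 mm.
Since the ends are fixed, an axial force P builds up, equal in every segment, with P · Σ Lᵢ/(AᵢEᵢ) = δ_free.
The series flexibility is Σ Lᵢ/(AᵢEᵢ) = 425/(750×190×10³) + 725/(1300×104×10³) = 8.345×10⁻⁶ mm/N.
Hence P = δ_free / Σ(L/AE) = 1.394/8.345×10⁻⁶ = 167 kN (tensile).
σ_{cast iron} = P / A = 167000 / 1300 = 128.5 MPa.

σ ≈ 128 MPa (tensile)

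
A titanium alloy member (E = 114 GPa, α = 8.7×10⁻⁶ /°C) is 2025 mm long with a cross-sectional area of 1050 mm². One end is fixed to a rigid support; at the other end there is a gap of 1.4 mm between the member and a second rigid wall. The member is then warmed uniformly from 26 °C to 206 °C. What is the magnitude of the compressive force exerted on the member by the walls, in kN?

P ≈ 105 kN

Free thermal elongation = αΔT L = 8.7×10⁻⁶ × 180 × 2025 = 3.171 mm.
The gap closes (δ_free > 1.4 mm) and the wall then resists a further 3.171 − 1.4 = 1.771 mm of expansion.
Compatibility: PL/(AE) = 1.771 mm, so σ = P/A = E × (1.771/2025) = 99.71 MPa.
P = σA = 99.71 × 1050 = 104.7 kN.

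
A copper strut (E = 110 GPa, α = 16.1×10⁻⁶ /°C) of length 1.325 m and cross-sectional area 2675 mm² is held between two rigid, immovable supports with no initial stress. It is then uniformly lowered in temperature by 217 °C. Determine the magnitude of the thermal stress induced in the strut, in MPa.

With length fixed, the mechanical strain must cancel the thermal strain αΔT = 16.1×10⁻⁶ × 217 = 3493.7×10⁻⁶.
σ = EαΔT = 110×10³ × 16.1×10⁻⁶ × 217 = 384.3 MPa (tensile; the strut is trying to contract).

σ ≈ 384 MPa (tensile)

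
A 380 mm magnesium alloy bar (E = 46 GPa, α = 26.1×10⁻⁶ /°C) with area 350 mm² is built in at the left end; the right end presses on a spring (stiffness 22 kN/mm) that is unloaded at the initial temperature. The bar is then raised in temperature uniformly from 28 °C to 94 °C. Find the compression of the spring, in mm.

The unrestrained thermal change is αΔT L = 26.1×10⁻⁶ × 66 × 380 = 0.6546 mm.
Let P be the compressive force at the spring. The bar shortens elastically by PL/(AE) and the spring compresses by P/k; together these equal δ_free.
So P = δ_free / [L/(AE) + 1/k] = 0.6546 / [ 380/(350×46×10³) + 1/(22×10³) ].
P = 0.6546 / 6.906×10⁻⁵ = 9479 N.
Spring compression = P/k = 9479/(22×10³) = 0.4309 mm.

δ ≈ 0.431 mm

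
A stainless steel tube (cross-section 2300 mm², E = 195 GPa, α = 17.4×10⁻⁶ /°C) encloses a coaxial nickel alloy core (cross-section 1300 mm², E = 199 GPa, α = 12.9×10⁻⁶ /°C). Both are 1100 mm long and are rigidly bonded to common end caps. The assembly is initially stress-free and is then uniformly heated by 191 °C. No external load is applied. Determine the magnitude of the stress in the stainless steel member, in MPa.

The stainless steel has the larger α, so on heating it would change length more than the nickel alloy if both were free. The rigid plates force a common final length, so the stainless steel is put into compression and the nickel alloy into tension, with equal and opposite forces P (no external load).
Equating the net (thermal + elastic) strains gives |α₁ − α₂|·ΔT = P·[1/(A₁E₁) + 1/(A₂E₂)].
|α₁ − α₂|·ΔT = 4.5×10⁻⁶ × 191 = 0.0008595.
1/(A₁E₁) + 1/(A₂E₂) = 1/(2300×195×10³) + 1/(1300×199×10³) = 6.095×10⁻⁹ N⁻¹.
P = 0.0008595 / 6.095×10⁻⁹ = 141000 N = 141 kN.
σ_{stainless steel} = P/A₁ = 141000/2300 = 61.31 MPa, compressive.

σ ≈ 61.3 MPa (compressive)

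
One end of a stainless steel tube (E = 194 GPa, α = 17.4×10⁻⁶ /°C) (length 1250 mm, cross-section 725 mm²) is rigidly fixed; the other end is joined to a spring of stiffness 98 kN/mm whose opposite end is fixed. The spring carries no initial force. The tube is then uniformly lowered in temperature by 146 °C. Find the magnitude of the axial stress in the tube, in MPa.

Free thermal contraction: δ_free = αΔT L = 17.4×10⁻⁶ × 146 × 1250 = 3.175 mm.
Let P be the tensile force in the spring. The tube extends elastically by PL/(AE) and the spring stretches by P/k; together these equal δ_free.
So P = δ_free / [L/(AE) + 1/k] = 3.175 / [ 1250/(725×194×10³) + 1/(98×10³) ].
P = 3.175 / 1.909×10⁻⁵ = 166300 N.
σ = P/A = 166300/725 = 229.4 MPa.

σ ≈ 229 MPa (tensile)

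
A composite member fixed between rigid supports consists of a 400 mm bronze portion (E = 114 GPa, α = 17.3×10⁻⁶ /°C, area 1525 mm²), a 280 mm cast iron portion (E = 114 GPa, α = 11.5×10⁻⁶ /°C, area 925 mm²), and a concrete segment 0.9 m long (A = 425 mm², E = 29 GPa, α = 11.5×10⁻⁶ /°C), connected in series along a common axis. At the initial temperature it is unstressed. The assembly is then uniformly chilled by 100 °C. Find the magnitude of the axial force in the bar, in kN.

Free thermal contraction of the whole bar: Σ αᵢΔT Lᵢ = 17.3×10⁻⁶×100×400 + 11.5×10⁻⁶×100×280 + 11.5×10⁻⁶×100×900 = 2.049 mm.
The walls prevent any net length change, so an axial force P (same in every segment) develops. Compatibility: P · Σ Lᵢ/(AᵢEᵢ) = δ_free.
Σ Lᵢ/(AᵢEᵢ) = 400/(1525×114×10³) + 280/(925×114×10³) + 900/(425×29×10³) = 7.798×10⁻⁵ mm/N.
So P = 2.049 / 7.798×10⁻⁵ = 26.28 kN, tensile.

P ≈ 26.3 kN (tensile)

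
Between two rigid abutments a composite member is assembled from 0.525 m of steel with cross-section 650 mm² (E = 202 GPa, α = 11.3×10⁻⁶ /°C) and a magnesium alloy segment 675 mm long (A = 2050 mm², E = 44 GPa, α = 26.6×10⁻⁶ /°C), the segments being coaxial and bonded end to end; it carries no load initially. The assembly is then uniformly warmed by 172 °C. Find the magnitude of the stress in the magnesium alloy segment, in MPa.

If the supports were absent, the total length change would be Σ αᵢΔT Lᵢ = 11.3×10⁻⁶×172×525 + 26.6×10⁻⁶×172×675 = 4.109 mm.
The walls prevent any net length change, so an axial force P (same in every segment) develops. Compatibility: P · Σ Lᵢ/(AᵢEᵢ) = δ_free.
Σ Lᵢ/(AᵢEᵢ) = 525/(650×202×10³) + 675/(2050×44×10³) = 1.148×10⁻⁵ mm/N.
Hence P = δ_free / Σ(L/AE) = 4.109/1.148×10⁻⁵ = 357.8 kN (compressive).
σ_{magnesium alloy} = P / A = 357800 / 2050 = 174.6 MPa.

σ ≈ 175 MPa (compressive)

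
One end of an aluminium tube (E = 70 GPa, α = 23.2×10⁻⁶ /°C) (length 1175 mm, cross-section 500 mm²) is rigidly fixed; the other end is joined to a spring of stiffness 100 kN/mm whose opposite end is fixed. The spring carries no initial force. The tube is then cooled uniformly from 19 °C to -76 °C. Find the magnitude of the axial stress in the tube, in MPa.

If the spring were absent the tube would shorten by αΔT L = 23.2×10⁻⁶ × 95 × 1175 = 2.59 mm.
Let P be the tensile force in the spring. The tube extends elastically by PL/(AE) and the spring stretches by P/k; together these equal δ_free.
P [ L/(AE) + 1/k ] = δ_free → P [ 1175/(500×70×10³) + 1/(100×10³) ] = 2.59.
P = 2.59 / 4.357×10⁻⁵ = 59440 N.
σ = P/A = 59440/500 = 118.9 MPa.

σ ≈ 119 MPa (tensile)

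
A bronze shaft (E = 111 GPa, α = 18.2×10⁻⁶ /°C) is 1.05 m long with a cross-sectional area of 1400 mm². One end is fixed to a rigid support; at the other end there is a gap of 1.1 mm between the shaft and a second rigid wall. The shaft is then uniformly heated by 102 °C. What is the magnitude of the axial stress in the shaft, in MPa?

Free thermal elongation = αΔT L = 18.2×10⁻⁶ × 102 × 1050 = 1.949 mm.
After closing the 1.1 mm clearance, 1.949 − 1.1 = 0.8492 mm of expansion remains to be suppressed by the wall.
So σ = E(δ_free − g)/L = 111×10³ × 0.8492/1050 = 89.77 MPa.

σ ≈ 89.8 MPa (compressive)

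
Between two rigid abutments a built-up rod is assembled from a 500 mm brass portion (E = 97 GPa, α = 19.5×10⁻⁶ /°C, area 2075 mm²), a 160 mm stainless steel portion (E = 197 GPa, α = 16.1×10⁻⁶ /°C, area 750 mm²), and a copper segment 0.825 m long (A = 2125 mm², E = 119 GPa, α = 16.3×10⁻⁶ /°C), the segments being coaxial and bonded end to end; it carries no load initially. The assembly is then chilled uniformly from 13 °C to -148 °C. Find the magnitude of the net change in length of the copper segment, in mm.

|ΔL| ≈ 0.183 mm

With the walls removed the bar would change length by δ_free = Σ αᵢΔT Lᵢ = 19.5×10⁻⁶×161×500 + 16.1×10⁻⁶×161×160 + 16.3×10⁻⁶×161×825 = 4.15 mm.
Since the ends are fixed, an axial force P builds up, equal in every segment, with P · Σ Lᵢ/(AᵢEᵢ) = δ_free.
The series flexibility is Σ Lᵢ/(AᵢEᵢ) = 500/(2075×97×10³) + 160/(750×197×10³) + 825/(2125×119×10³) = 6.83×10⁻⁶ mm/N.
So P = 4.15 / 6.83×10⁻⁶ = 607.6 kN, tensile.
For the copper segment, free thermal change = 16.3×10⁻⁶×161×825 = 2.165 mm and elastic change from P = 607600×825/(2125×119×10³) = 1.982 mm; these oppose, so the net change is 0.183 mm (segment shortens).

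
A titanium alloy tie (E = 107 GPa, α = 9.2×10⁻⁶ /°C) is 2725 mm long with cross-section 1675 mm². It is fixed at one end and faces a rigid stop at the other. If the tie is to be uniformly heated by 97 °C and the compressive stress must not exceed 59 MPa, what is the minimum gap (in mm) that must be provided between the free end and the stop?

With no wall the tie would lengthen by αΔT L = 9.2×10⁻⁶ × 97 × 2725 = 2.432 mm.
At the allowable stress the elastic shortening the wall may impose is σL/E = 59 × 2725 / (107×10³) = 1.503 mm.
The gap must absorb the remainder: g_min = 2.432 − 1.503 = 0.9292 mm.

g ≈ 0.929 mm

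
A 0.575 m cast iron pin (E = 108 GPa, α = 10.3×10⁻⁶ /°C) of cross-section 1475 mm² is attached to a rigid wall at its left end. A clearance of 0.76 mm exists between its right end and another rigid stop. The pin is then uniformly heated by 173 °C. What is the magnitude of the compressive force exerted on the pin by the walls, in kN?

P ≈ 73.3 kN

If the wall were absent the pin would grow by αΔT L = 10.3×10⁻⁶ × 173 × 575 = 1.025 mm.
After closing the 0.76 mm clearance, 1.025 − 0.76 = 0.2646 mm of expansion remains to be suppressed by the wall.
So σ = E(δ_free − g)/L = 108×10³ × 0.2646/575 = 49.7 MPa.
P = σA = 49.7 × 1475 = 73.3 kN.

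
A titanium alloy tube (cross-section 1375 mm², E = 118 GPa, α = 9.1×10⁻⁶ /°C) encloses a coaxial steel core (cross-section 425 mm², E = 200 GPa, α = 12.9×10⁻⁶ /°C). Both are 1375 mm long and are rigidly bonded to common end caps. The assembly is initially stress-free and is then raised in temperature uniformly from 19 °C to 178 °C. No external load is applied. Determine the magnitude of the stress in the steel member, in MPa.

σ ≈ 79.3 MPa (compressive)

Both members must finish at the same length. With the larger α, the steel tends to over-expand; the plates restrain it, putting the steel in compression and the titanium alloy in tension. With no external load the two internal forces are equal and opposite, magnitude P.
Setting the final lengths equal and cancelling L: (α₁ − α₂)ΔT = P/(A₁E₁) + P/(A₂E₂).
|α₁ − α₂|·ΔT = 3.8×10⁻⁶ × 159 = 0.0006042.
1/(A₁E₁) + 1/(A₂E₂) = 1/(1375×118×10³) + 1/(425×200×10³) = 1.793×10⁻⁸ N⁻¹.
P = 0.0006042 / 1.793×10⁻⁸ = 33700 N = 33.7 kN.
σ_{steel} = P/A₂ = 33700/425 = 79.3 MPa, compressive.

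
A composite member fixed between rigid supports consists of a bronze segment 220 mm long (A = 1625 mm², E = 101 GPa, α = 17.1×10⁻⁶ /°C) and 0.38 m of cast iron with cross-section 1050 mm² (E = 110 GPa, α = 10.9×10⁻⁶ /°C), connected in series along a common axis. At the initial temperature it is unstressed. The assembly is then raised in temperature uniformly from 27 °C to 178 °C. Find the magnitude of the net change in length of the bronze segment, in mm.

Free thermal expansion of the whole bar: Σ αᵢΔT Lᵢ = 17.1×10⁻⁶×151×220 + 10.9×10⁻⁶×151×380 = 1.194 mm.
The rigid supports impose zero overall length change; the single axial force P common to all segments must satisfy P Σ Lᵢ/(AᵢEᵢ) = δ_free.
The series flexibility is Σ Lᵢ/(AᵢEᵢ) = 220/(1625×101×10³) + 380/(1050×110×10³) = 4.63×10⁻⁶ mm/N.
So P = 1.194 / 4.63×10⁻⁶ = 257.7 kN, compressive.
For the bronze segment, free thermal change = 17.1×10⁻⁶×151×220 = 0.5681 mm and elastic change from P = 257700×220/(1625×101×10³) = 0.3455 mm; these oppose, so the net change is 0.223 mm (segment lengthens).

|ΔL| ≈ 0.223 mm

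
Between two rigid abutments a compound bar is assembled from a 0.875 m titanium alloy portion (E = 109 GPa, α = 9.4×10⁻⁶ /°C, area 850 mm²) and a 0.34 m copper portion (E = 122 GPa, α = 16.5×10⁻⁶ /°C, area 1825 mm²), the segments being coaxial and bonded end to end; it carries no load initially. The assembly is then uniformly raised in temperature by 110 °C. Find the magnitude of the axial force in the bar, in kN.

If the supports were absent, the total length change would be Σ αᵢΔT Lᵢ = 9.4×10⁻⁶×110×875 + 16.5×10⁻⁶×110×340 = 1.522 mm.
The walls prevent any net length change, so an axial force P (same in every segment) develops. Compatibility: P · Σ Lᵢ/(AᵢEᵢ) = δ_free.
Σ Lᵢ/(AᵢEᵢ) = 875/(850×109×10³) + 340/(1825×122×10³) = 1.097×10⁻⁵ mm/N.
P = 1.522 / 1.097×10⁻⁵ = 138700 N = 138.7 kN, compressive.

P ≈ 139 kN (compressive)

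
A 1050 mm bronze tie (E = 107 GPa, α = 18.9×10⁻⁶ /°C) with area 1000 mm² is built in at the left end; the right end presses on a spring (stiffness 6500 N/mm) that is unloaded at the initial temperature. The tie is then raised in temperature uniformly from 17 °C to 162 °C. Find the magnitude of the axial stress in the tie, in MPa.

If the spring were absent the tie would lengthen by αΔT L = 18.9×10⁻⁶ × 145 × 1050 = 2.878 mm.
Let P be the compressive force at the spring. The tie shortens elastically by PL/(AE) and the spring compresses by P/k; together these equal δ_free.
P [ L/(AE) + 1/k ] = δ_free → P [ 1050/(1000×107×10³) + 1/(6500) ] = 2.878.
P = 2.878 / 0.0001637 = 17580 N.
σ = P/A = 17580/1000 = 17.58 MPa.

σ ≈ 17.6 MPa (compressive)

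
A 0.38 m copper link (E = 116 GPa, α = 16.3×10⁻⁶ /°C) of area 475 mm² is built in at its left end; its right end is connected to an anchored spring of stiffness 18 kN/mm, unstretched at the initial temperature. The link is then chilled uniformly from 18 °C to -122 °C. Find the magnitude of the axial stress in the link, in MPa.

σ ≈ 29.2 MPa (tensile)

The unrestrained thermal change is αΔT L = 16.3×10⁻⁶ × 140 × 380 = 0.8672 mm.
With a force P in the spring, the elastic change of the link is PL/(AE) and that of the spring is P/k; compatibility requires their sum to equal δ_free.
So P = δ_free / [L/(AE) + 1/k] = 0.8672 / [ 380/(475×116×10³) + 1/(18×10³) ].
P = 0.8672 / 6.245×10⁻⁵ = 13890 N.
σ = P/A = 13890/475 = 29.23 MPa.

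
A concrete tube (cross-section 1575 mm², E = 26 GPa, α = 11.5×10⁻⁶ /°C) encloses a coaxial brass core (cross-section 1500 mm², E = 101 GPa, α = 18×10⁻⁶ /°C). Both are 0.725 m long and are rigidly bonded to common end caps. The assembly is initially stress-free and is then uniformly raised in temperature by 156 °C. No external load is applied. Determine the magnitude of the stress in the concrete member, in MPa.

Both members must finish at the same length. With the larger α, the brass tends to over-expand; the plates restrain it, putting the brass in compression and the concrete in tension. With no external load the two internal forces are equal and opposite, magnitude P.
Equating the net (thermal + elastic) strains gives |α₁ − α₂|·ΔT = P·[1/(A₁E₁) + 1/(A₂E₂)].
|α₁ − α₂|·ΔT = 6.5×10⁻⁶ × 156 = 0.001014.
1/(A₁E₁) + 1/(A₂E₂) = 1/(1575×26×10³) + 1/(1500×101×10³) = 3.102×10⁻⁸ N⁻¹.
So P = 0.001014 / 3.102×10⁻⁸ = 32.69 kN.
σ_{concrete} = P/A₁ = 32690/1575 = 20.75 MPa, tensile.

σ ≈ 20.8 MPa (tensile)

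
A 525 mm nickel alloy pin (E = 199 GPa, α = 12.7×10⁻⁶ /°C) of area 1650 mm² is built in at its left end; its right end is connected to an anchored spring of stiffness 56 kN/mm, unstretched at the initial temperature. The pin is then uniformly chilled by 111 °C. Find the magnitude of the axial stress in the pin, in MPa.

σ ≈ 23.1 MPa (tensile)

If the spring were absent the pin would shorten by αΔT L = 12.7×10⁻⁶ × 111 × 525 = 0.7401 mm.
Let P be the tensile force in the spring. The pin extends elastically by PL/(AE) and the spring stretches by P/k; together these equal δ_free.
P [ L/(AE) + 1/k ] = δ_free → P [ 525/(1650×199×10³) + 1/(56×10³) ] = 0.7401.
P = 0.7401 / 1.946×10⁻⁵ = 38040 N.
σ = P/A = 38040/1650 = 23.05 MPa.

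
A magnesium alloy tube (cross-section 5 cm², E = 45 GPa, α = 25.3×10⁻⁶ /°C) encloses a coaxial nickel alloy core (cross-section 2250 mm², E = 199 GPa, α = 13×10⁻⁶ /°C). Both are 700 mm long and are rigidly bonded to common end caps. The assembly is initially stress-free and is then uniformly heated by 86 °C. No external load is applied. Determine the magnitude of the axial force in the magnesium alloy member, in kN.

Both members must finish at the same length. With the larger α, the magnesium alloy tends to over-expand; the plates restrain it, putting the magnesium alloy in compression and the nickel alloy in tension. With no external load the two internal forces are equal and opposite, magnitude P.
Setting the final lengths equal and cancelling L: (α₁ − α₂)ΔT = P/(A₁E₁) + P/(A₂E₂).
|α₁ − α₂|·ΔT = 12.3×10⁻⁶ × 86 = 0.001058.
1/(A₁E₁) + 1/(A₂E₂) = 1/(500×45×10³) + 1/(2250×199×10³) = 4.668×10⁻⁸ N⁻¹.
So P = 0.001058 / 4.668×10⁻⁸ = 22.66 kN.

P ≈ 22.7 kN (compressive in the magnesium alloy)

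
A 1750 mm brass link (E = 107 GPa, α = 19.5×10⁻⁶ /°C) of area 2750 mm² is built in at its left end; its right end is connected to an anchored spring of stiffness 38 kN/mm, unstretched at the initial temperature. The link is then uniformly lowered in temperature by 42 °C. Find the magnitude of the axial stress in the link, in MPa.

σ ≈ 16.2 MPa (tensile)

If the spring were absent the link would shorten by αΔT L = 19.5×10⁻⁶ × 42 × 1750 = 1.433 mm.
Let P be the tensile force in the spring. The link extends elastically by PL/(AE) and the spring stretches by P/k; together these equal δ_free.
So P = δ_free / [L/(AE) + 1/k] = 1.433 / [ 1750/(2750×107×10³) + 1/(38×10³) ].
P = 1.433 / 3.226×10⁻⁵ = 44420 N.
σ = P/A = 44420/2750 = 16.15 MPa.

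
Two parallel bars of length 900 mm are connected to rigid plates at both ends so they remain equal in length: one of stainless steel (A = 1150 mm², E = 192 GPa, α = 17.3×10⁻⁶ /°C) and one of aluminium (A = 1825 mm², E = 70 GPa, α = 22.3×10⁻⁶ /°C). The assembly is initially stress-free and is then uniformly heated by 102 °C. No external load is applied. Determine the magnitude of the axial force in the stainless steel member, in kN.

P ≈ 41.3 kN (tensile in the stainless steel)

The aluminium has the larger α, so on heating it would change length more than the stainless steel if both were free. The rigid plates force a common final length, so the aluminium is put into compression and the stainless steel into tension, with equal and opposite forces P (no external load).
Compatibility of the two members (thermal + elastic change equal): (α₁ − α₂)ΔT = P·[1/(A₁E₁) + 1/(A₂E₂)].
|α₁ − α₂|·ΔT = 5×10⁻⁶ × 102 = 0.00051.
1/(A₁E₁) + 1/(A₂E₂) = 1/(1150×192×10³) + 1/(1825×70×10³) = 1.236×10⁻⁸ N⁻¹.
So P = 0.00051 / 1.236×10⁻⁸ = 41.27 kN.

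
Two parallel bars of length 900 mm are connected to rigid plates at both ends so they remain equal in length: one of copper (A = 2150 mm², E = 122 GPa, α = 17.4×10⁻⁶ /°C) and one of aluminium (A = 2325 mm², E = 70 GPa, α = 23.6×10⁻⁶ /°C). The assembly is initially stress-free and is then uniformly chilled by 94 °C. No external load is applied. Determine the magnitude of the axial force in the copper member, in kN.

P ≈ 58.5 kN (compressive in the copper)

Both members must finish at the same length. With the larger α, the aluminium tends to over-contract; the plates restrain it, putting the aluminium in tension and the copper in compression. With no external load the two internal forces are equal and opposite, magnitude P.
Compatibility of the two members (thermal + elastic change equal): (α₁ − α₂)ΔT = P·[1/(A₁E₁) + 1/(A₂E₂)].
|α₁ − α₂|·ΔT = 6.2×10⁻⁶ × 94 = 0.0005828.
1/(A₁E₁) + 1/(A₂E₂) = 1/(2150×122×10³) + 1/(2325×70×10³) = 9.957×10⁻⁹ N⁻¹.
So P = 0.0005828 / 9.957×10⁻⁹ = 58.53 kN.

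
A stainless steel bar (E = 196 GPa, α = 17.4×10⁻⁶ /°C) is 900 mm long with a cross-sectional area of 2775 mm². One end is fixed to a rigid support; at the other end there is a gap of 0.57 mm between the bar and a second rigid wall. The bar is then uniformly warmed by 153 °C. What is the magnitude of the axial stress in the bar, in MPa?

σ ≈ 398 MPa (compressive)

Free thermal elongation = αΔT L = 17.4×10⁻⁶ × 153 × 900 = 2.396 mm.
After closing the 0.57 mm clearance, 2.396 − 0.57 = 1.826 mm of expansion remains to be suppressed by the wall.
So σ = E(δ_free − g)/L = 196×10³ × 1.826/900 = 397.7 MPa.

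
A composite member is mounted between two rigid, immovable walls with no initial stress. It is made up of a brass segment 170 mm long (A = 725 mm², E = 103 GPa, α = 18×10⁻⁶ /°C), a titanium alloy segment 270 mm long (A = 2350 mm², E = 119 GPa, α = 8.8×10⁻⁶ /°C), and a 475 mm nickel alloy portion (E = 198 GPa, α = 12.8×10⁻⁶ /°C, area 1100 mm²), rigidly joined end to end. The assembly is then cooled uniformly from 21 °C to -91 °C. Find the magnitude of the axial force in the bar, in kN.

P ≈ 238 kN (tensile)

If the supports were absent, the total length change would be Σ αᵢΔT Lᵢ = 18×10⁻⁶×112×170 + 8.8×10⁻⁶×112×270 + 12.8×10⁻⁶×112×475 = 1.29 mm.
The rigid supports impose zero overall length change; the single axial force P common to all segments must satisfy P Σ Lᵢ/(AᵢEᵢ) = δ_free.
The series flexibility is Σ Lᵢ/(AᵢEᵢ) = 170/(725×103×10³) + 270/(2350×119×10³) + 475/(1100×198×10³) = 5.423×10⁻⁶ mm/N.
P = 1.29 / 5.423×10⁻⁶ = 237800 N = 237.8 kN, tensile.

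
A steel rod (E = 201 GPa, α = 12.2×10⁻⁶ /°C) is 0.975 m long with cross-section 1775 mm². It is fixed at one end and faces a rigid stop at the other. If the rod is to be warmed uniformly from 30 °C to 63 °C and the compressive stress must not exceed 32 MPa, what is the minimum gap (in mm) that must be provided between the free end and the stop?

Free expansion if unrestrained: δ_free = αΔT L = 12.2×10⁻⁶ × 33 × 975 = 0.3925 mm.
At the allowable stress the elastic shortening the wall may impose is σL/E = 32 × 975 / (201×10³) = 0.1552 mm.
The gap must absorb the remainder: g_min = 0.3925 − 0.1552 = 0.2373 mm.

g ≈ 0.237 mm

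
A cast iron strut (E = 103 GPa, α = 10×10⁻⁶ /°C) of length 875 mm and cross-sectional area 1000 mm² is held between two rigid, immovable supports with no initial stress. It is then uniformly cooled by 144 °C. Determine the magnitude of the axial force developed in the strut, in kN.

With zero net strain, σ = E·αΔT = 103 GPa × 10×10⁻⁶ × 144 = 148.3 MPa.
P = AEαΔT = 1000 × 103×10³ × 10×10⁻⁶ × 144 = 148.3 kN (tensile).

P ≈ 148 kN (tensile)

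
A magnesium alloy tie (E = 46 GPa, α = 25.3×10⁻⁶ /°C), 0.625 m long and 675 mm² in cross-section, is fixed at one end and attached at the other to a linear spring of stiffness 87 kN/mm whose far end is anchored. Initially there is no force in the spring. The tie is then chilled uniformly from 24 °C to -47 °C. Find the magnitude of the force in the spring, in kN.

If the spring were absent the tie would shorten by αΔT L = 25.3×10⁻⁶ × 71 × 625 = 1.123 mm.
Let P be the tensile force in the spring. The tie extends elastically by PL/(AE) and the spring stretches by P/k; together these equal δ_free.
So P = δ_free / [L/(AE) + 1/k] = 1.123 / [ 625/(675×46×10³) + 1/(87×10³) ].
P = 1.123 / 3.162×10⁻⁵ = 35500 N.

P ≈ 35.5 kN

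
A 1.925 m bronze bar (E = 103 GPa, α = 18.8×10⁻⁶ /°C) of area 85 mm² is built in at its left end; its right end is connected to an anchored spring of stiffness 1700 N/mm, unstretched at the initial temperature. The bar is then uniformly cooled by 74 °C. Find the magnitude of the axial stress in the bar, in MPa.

σ ≈ 39 MPa (tensile)

The unrestrained thermal change is αΔT L = 18.8×10⁻⁶ × 74 × 1925 = 2.678 mm.
Let P be the tensile force in the spring. The bar extends elastically by PL/(AE) and the spring stretches by P/k; together these equal δ_free.
So P = δ_free / [L/(AE) + 1/k] = 2.678 / [ 1925/(85×103×10³) + 1/(1700) ].
P = 2.678 / 0.0008081 = 3314 N.
σ = P/A = 3314/85 = 38.99 MPa.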